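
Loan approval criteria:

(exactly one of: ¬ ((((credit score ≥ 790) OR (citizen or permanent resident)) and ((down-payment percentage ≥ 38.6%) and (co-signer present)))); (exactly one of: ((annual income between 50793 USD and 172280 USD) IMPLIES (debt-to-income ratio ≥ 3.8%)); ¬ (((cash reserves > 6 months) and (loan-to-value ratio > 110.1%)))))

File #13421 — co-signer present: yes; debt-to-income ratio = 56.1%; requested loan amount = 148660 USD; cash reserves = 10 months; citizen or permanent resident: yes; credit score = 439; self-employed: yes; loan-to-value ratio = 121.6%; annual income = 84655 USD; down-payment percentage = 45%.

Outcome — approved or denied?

Atomic conditions:
  credit score ≥ 790: 439 ≥ 790 is false
  citizen or permanent resident: yes → true
  down-payment percentage ≥ 38.6%: 45 ≥ 38.6 is true
  co-signer present: yes → true
  annual income between 50793 USD and 172280 USD: 84655 in [50793, 172280] is true
  debt-to-income ratio ≥ 3.8%: 56.1 ≥ 3.8 is true
  cash reserves > 6 months: 10 > 6 is true
  loan-to-value ratio > 110.1%: 121.6 > 110.1 is true
Combine:
[1.1.1] false OR true = true
[1.1.2] true AND true = true
[1.1] true AND true = true
[1] NOT true = false
[2.1] true → true = true
[2.2.1] true AND true = true
[2.2] NOT true = false
[2] exactly-one(true, false) = true
[root] exactly-one(false, true) = true
Overall: true → approved

Approved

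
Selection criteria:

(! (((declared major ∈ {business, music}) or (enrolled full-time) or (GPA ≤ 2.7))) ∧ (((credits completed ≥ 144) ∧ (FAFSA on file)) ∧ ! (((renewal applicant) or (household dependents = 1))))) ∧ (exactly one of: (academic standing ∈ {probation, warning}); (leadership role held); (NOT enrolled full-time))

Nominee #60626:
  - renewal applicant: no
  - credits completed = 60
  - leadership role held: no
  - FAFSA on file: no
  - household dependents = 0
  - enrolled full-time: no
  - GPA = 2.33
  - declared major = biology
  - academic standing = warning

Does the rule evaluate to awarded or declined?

Declined

Atomic conditions:
  declared major ∈ {business, music}: biology is not in the set → false
  enrolled full-time: no → false
  GPA ≤ 2.7: 2.33 ≤ 2.7 is true
  credits completed ≥ 144: 60 ≥ 144 is false
  FAFSA on file: no → false
  renewal applicant: no → false
  household dependents = 1: 0 == 1 is false
  academic standing ∈ {probation, warning}: warning is in the set → true
  leadership role held: no → false
  NOT enrolled full-time: no → true
Combine:
[1.1.1] false OR false OR true = true
[1.1] NOT true = false
[1.2.1] false AND false = false
[1.2.2.1] false OR false = false
[1.2.2] NOT false = true
[1.2] false AND true = false
[1] false AND false = false
[2] exactly-one(true, false, true) = false
[root] false AND false = false
Overall: false → declined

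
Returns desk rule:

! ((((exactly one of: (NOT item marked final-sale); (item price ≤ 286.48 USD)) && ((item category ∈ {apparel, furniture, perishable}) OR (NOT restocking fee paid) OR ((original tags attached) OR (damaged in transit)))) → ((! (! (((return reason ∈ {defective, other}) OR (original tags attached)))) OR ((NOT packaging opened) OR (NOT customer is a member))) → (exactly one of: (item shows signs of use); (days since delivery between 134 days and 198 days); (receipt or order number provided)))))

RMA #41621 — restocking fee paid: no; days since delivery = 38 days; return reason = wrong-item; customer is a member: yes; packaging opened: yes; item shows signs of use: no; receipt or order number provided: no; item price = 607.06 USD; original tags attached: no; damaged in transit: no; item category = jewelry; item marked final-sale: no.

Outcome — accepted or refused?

Atomic conditions:
  NOT item marked final-sale: no → true
  item price ≤ 286.48 USD: 607.06 ≤ 286.48 is false
  item category ∈ {apparel, furniture, perishable}: jewelry is not in the set → false
  NOT restocking fee paid: no → true
  original tags attached: no → false
  damaged in transit: no → false
  return reason ∈ {defective, other}: wrong-item is not in the set → false
  NOT packaging opened: yes → false
  NOT customer is a member: yes → false
  item shows signs of use: no → false
  days since delivery between 134 days and 198 days: 38 in [134, 198] is false
  receipt or order number provided: no → false
Combine:
[1.1.1] exactly-one(true, false) = true
[1.1.2.3] false OR false = false
[1.1.2] false OR true OR false = true
[1.1] true AND true = true
[1.2.1.1.1.1] false OR false = false
[1.2.1.1.1] NOT false = true
[1.2.1.1] NOT true = false
[1.2.1.2] false OR false = false
[1.2.1] false OR false = false
[1.2.2] exactly-one(false, false, false) = false
[1.2] false → false (antecedent false ⇒ implication holds) = true
[1] true → true = true
[root] NOT true = false
Overall: false → refused

Refused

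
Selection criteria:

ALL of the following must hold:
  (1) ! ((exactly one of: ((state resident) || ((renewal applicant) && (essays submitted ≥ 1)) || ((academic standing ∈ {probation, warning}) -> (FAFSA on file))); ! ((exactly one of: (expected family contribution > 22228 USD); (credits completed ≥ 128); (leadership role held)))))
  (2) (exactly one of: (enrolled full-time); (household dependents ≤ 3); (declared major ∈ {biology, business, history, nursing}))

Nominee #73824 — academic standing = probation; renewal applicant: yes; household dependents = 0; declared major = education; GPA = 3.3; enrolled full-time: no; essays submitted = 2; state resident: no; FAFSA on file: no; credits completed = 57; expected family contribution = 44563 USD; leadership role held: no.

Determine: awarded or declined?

Declined

Atomic conditions:
  state resident: no → false
  renewal applicant: yes → true
  essays submitted ≥ 1: 2 ≥ 1 is true
  academic standing ∈ {probation, warning}: probation is in the set → true
  FAFSA on file: no → false
  expected family contribution > 22228 USD: 44563 > 22228 is true
  credits completed ≥ 128: 57 ≥ 128 is false
  leadership role held: no → false
  enrolled full-time: no → false
  household dependents ≤ 3: 0 ≤ 3 is true
  declared major ∈ {biology, business, history, nursing}: education is not in the set → false
Combine:
[1.1.1.2] true AND true = true
[1.1.1.3] true → false = false
[1.1.1] false OR true OR false = true
[1.1.2.1] exactly-one(true, false, false) = true
[1.1.2] NOT true = false
[1.1] exactly-one(true, false) = true
[1] NOT true = false
[2] exactly-one(false, true, false) = true
[root] false AND true = false
Overall: false → declined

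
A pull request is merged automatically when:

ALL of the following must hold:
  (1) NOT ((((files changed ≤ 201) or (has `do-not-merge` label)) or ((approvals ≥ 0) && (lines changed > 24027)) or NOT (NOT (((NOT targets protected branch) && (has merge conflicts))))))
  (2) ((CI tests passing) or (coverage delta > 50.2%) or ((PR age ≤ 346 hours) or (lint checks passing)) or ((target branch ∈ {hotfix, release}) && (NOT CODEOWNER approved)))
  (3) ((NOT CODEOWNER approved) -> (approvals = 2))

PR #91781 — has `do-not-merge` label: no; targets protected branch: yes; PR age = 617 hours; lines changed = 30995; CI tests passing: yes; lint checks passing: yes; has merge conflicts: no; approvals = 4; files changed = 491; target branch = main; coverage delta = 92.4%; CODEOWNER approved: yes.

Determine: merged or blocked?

Blocked

Atomic conditions:
  files changed ≤ 201: 491 ≤ 201 is false
  has `do-not-merge` label: no → false
  approvals ≥ 0: 4 ≥ 0 is true
  lines changed > 24027: 30995 > 24027 is true
  NOT targets protected branch: yes → false
  has merge conflicts: no → false
  CI tests passing: yes → true
  coverage delta > 50.2%: 92.4 > 50.2 is true
  PR age ≤ 346 hours: 617 ≤ 346 is false
  lint checks passing: yes → true
  target branch ∈ {hotfix, release}: main is not in the set → false
  NOT CODEOWNER approved: yes → false
  approvals = 2: 4 == 2 is false
Combine:
[1.1.1] false OR false = false
[1.1.2] true AND true = true
[1.1.3.1.1] false AND false = false
[1.1.3.1] NOT false = true
[1.1.3] NOT true = false
[1.1] false OR true OR false = true
[1] NOT true = false
[2.3] false OR true = true
[2.4] false AND false = false
[2] true OR true OR true OR false = true
[3] false → false (antecedent false ⇒ implication holds) = true
[root] false AND true AND true = false
Overall: false → blocked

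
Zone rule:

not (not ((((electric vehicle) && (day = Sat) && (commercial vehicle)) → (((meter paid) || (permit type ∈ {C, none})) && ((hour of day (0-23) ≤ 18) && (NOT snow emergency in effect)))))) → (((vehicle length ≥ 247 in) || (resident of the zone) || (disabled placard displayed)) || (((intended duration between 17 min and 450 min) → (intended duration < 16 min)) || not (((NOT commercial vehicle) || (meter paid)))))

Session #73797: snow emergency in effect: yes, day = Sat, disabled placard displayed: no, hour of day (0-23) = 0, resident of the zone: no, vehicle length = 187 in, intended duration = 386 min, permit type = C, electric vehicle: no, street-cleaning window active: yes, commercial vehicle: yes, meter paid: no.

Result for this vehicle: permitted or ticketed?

Atomic conditions:
  electric vehicle: no → false
  day = Sat: Sat == Sat is true
  commercial vehicle: yes → true
  meter paid: no → false
  permit type ∈ {C, none}: C is in the set → true
  hour of day (0-23) ≤ 18: 0 ≤ 18 is true
  NOT snow emergency in effect: yes → false
  vehicle length ≥ 247 in: 187 ≥ 247 is false
  resident of the zone: no → false
  disabled placard displayed: no → false
  intended duration between 17 min and 450 min: 386 in [17, 450] is true
  intended duration < 16 min: 386 < 16 is false
  NOT commercial vehicle: yes → false
Combine:
[1.1.1.1] false AND true AND true = false
[1.1.1.2.1] false OR true = true
[1.1.1.2.2] true AND false = false
[1.1.1.2] true AND false = false
[1.1.1] false → false (antecedent false ⇒ implication holds) = true
[1.1] NOT true = false
[1] NOT false = true
[2.1] false OR false OR false = false
[2.2.1] true → false = false
[2.2.2.1] false OR false = false
[2.2.2] NOT false = true
[2.2] false OR true = true
[2] false OR true = true
[root] true → true = true
Overall: true → permitted

Permitted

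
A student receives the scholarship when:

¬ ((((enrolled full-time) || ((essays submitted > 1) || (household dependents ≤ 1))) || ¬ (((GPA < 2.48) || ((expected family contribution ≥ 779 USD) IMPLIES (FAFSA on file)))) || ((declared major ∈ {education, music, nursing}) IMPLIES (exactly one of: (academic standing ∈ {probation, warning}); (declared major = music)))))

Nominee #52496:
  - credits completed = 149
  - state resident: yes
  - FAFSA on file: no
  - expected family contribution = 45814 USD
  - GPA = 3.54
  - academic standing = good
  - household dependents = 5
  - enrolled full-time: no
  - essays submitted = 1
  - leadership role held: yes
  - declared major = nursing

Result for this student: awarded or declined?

Declined

Atomic conditions:
  enrolled full-time: no → false
  essays submitted > 1: 1 > 1 is false
  household dependents ≤ 1: 5 ≤ 1 is false
  GPA < 2.48: 3.54 < 2.48 is false
  expected family contribution ≥ 779 USD: 45814 ≥ 779 is true
  FAFSA on file: no → false
  declared major ∈ {education, music, nursing}: nursing is in the set → true
  academic standing ∈ {probation, warning}: good is not in the set → false
  declared major = music: nursing == music is false
Combine:
[1.1.2] false OR false = false
[1.1] false OR false = false
[1.2.1.2] true → false = false
[1.2.1] false OR false = false
[1.2] NOT false = true
[1.3.2] exactly-one(false, false) = false
[1.3] true → false = false
[1] false OR true OR false = true
[root] NOT true = false
Overall: false → declined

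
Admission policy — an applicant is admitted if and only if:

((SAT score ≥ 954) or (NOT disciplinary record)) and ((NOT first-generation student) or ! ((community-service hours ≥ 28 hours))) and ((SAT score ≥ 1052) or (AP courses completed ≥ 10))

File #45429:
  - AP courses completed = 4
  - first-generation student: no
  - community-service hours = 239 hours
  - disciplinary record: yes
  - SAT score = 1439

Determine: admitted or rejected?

Atomic conditions:
  SAT score ≥ 954: 1439 ≥ 954 is true
  NOT disciplinary record: yes → false
  NOT first-generation student: no → true
  community-service hours ≥ 28 hours: 239 ≥ 28 is true
  SAT score ≥ 1052: 1439 ≥ 1052 is true
  AP courses completed ≥ 10: 4 ≥ 10 is false
Combine:
[1] true OR false = true
[2.2] NOT true = false
[2] true OR false = true
[3] true OR false = true
[root] true AND true AND true = true
Overall: true → admitted

Admitted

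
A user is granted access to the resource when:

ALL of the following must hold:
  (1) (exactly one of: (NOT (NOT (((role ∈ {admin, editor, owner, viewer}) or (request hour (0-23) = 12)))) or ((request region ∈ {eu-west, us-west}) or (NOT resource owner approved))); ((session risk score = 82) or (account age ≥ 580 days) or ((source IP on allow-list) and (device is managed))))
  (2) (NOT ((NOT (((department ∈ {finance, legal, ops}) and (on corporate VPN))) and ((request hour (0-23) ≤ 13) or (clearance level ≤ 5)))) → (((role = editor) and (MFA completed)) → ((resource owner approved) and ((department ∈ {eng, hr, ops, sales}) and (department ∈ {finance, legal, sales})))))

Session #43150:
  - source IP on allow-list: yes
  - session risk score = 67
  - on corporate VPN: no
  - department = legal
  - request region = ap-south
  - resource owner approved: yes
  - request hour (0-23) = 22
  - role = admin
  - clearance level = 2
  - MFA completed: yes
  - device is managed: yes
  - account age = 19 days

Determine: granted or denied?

Atomic conditions:
  role ∈ {admin, editor, owner, viewer}: admin is in the set → true
  request hour (0-23) = 12: 22 == 12 is false
  request region ∈ {eu-west, us-west}: ap-south is not in the set → false
  NOT resource owner approved: yes → false
  session risk score = 82: 67 == 82 is false
  account age ≥ 580 days: 19 ≥ 580 is false
  source IP on allow-list: yes → true
  device is managed: yes → true
  department ∈ {finance, legal, ops}: legal is in the set → true
  on corporate VPN: no → false
  request hour (0-23) ≤ 13: 22 ≤ 13 is false
  clearance level ≤ 5: 2 ≤ 5 is true
  role = editor: admin == editor is false
  MFA completed: yes → true
  resource owner approved: yes → true
  department ∈ {eng, hr, ops, sales}: legal is not in the set → false
  department ∈ {finance, legal, sales}: legal is in the set → true
Combine:
[1.1.1.1.1] true OR false = true
[1.1.1.1] NOT true = false
[1.1.1] NOT false = true
[1.1.2] false OR false = false
[1.1] true OR false = true
[1.2.3] true AND true = true
[1.2] false OR false OR true = true
[1] exactly-one(true, true) = false
[2.1.1.1.1] true AND false = false
[2.1.1.1] NOT false = true
[2.1.1.2] false OR true = true
[2.1.1] true AND true = true
[2.1] NOT true = false
[2.2.1] false AND true = false
[2.2.2.2] false AND true = false
[2.2.2] true AND false = false
[2.2] false → false (antecedent false ⇒ implication holds) = true
[2] false → true (antecedent false ⇒ implication holds) = true
[root] false AND true = false
Overall: false → denied

Denied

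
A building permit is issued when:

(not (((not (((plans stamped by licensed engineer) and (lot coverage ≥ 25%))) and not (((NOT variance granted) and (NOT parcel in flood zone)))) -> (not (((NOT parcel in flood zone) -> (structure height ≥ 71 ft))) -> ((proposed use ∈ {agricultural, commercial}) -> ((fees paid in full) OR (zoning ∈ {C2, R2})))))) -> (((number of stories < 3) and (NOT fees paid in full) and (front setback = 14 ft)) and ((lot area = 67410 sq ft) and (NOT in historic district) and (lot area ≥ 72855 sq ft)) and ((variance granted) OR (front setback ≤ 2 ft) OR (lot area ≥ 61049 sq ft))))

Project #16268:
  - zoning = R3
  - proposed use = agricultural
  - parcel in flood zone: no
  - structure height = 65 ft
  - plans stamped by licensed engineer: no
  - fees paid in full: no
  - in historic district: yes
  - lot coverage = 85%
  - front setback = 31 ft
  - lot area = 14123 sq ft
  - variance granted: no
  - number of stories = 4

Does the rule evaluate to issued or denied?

Atomic conditions:
  plans stamped by licensed engineer: no → false
  lot coverage ≥ 25%: 85 ≥ 25 is true
  NOT variance granted: no → true
  NOT parcel in flood zone: no → true
  structure height ≥ 71 ft: 65 ≥ 71 is false
  proposed use ∈ {agricultural, commercial}: agricultural is in the set → true
  fees paid in full: no → false
  zoning ∈ {C2, R2}: R3 is not in the set → false
  number of stories < 3: 4 < 3 is false
  NOT fees paid in full: no → true
  front setback = 14 ft: 31 == 14 is false
  lot area = 67410 sq ft: 14123 == 67410 is false
  NOT in historic district: yes → false
  lot area ≥ 72855 sq ft: 14123 ≥ 72855 is false
  variance granted: no → false
  front setback ≤ 2 ft: 31 ≤ 2 is false
  lot area ≥ 61049 sq ft: 14123 ≥ 61049 is false
Combine:
[1.1.1.1.1] false AND true = false
[1.1.1.1] NOT false = true
[1.1.1.2.1] true AND true = true
[1.1.1.2] NOT true = false
[1.1.1] true AND false = false
[1.1.2.1.1] true → false = false
[1.1.2.1] NOT false = true
[1.1.2.2.2] false OR false = false
[1.1.2.2] true → false = false
[1.1.2] true → false = false
[1.1] false → false (antecedent false ⇒ implication holds) = true
[1] NOT true = false
[2.1] false AND true AND false = false
[2.2] false AND false AND false = false
[2.3] false OR false OR false = false
[2] false AND false AND false = false
[root] false → false (antecedent false ⇒ implication holds) = true
Overall: true → issued

Issued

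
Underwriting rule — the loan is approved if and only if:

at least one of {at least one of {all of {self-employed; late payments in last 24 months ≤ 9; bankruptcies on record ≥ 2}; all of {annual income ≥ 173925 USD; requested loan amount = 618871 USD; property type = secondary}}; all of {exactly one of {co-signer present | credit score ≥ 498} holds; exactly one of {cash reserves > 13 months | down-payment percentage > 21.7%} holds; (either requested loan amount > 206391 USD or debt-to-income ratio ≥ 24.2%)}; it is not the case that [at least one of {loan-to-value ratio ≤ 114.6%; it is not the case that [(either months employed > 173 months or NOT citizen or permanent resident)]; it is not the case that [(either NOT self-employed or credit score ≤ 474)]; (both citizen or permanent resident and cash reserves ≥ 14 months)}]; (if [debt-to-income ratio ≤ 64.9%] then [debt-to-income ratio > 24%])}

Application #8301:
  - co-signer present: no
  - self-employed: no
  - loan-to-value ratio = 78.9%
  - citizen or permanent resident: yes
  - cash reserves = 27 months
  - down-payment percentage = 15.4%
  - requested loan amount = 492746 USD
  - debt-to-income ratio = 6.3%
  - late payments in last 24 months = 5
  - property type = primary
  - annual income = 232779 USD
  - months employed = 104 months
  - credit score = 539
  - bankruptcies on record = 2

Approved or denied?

Approved

Atomic conditions:
  self-employed: no → false
  late payments in last 24 months ≤ 9: 5 ≤ 9 is true
  bankruptcies on record ≥ 2: 2 ≥ 2 is true
  annual income ≥ 173925 USD: 232779 ≥ 173925 is true
  requested loan amount = 618871 USD: 492746 == 618871 is false
  property type = secondary: primary == secondary is false
  co-signer present: no → false
  credit score ≥ 498: 539 ≥ 498 is true
  cash reserves > 13 months: 27 > 13 is true
  down-payment percentage > 21.7%: 15.4 > 21.7 is false
  requested loan amount > 206391 USD: 492746 > 206391 is true
  debt-to-income ratio ≥ 24.2%: 6.3 ≥ 24.2 is false
  loan-to-value ratio ≤ 114.6%: 78.9 ≤ 114.6 is true
  months employed > 173 months: 104 > 173 is false
  NOT citizen or permanent resident: yes → false
  NOT self-employed: no → true
  credit score ≤ 474: 539 ≤ 474 is false
  citizen or permanent resident: yes → true
  cash reserves ≥ 14 months: 27 ≥ 14 is true
  debt-to-income ratio ≤ 64.9%: 6.3 ≤ 64.9 is true
  debt-to-income ratio > 24%: 6.3 > 24 is false
Combine:
[1.1] false AND true AND true = false
[1.2] true AND false AND false = false
[1] false OR false = false
[2.1] exactly-one(false, true) = true
[2.2] exactly-one(true, false) = true
[2.3] true OR false = true
[2] true AND true AND true = true
[3.1.2.1] false OR false = false
[3.1.2] NOT false = true
[3.1.3.1] true OR false = true
[3.1.3] NOT true = false
[3.1.4] true AND true = true
[3.1] true OR true OR false OR true = true
[3] NOT true = false
[4] true → false = false
[root] false OR true OR false OR false = true
Overall: true → approved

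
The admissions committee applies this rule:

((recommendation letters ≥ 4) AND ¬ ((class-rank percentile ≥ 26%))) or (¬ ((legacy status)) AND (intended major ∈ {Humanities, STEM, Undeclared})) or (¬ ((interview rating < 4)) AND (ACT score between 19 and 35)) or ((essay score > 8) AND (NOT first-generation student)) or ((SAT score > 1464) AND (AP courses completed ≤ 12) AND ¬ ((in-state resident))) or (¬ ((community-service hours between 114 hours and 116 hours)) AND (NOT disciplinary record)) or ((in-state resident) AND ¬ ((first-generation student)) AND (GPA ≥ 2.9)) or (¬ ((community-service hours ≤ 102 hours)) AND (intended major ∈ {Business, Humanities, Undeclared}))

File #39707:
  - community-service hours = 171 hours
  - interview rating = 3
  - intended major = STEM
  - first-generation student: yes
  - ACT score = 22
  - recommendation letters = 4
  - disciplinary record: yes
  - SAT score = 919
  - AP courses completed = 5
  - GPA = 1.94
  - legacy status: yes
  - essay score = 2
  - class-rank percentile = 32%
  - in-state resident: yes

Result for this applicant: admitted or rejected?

Rejected

Atomic conditions:
  recommendation letters ≥ 4: 4 ≥ 4 is true
  class-rank percentile ≥ 26%: 32 ≥ 26 is true
  legacy status: yes → true
  intended major ∈ {Humanities, STEM, Undeclared}: STEM is in the set → true
  interview rating < 4: 3 < 4 is true
  ACT score between 19 and 35: 22 in [19, 35] is true
  essay score > 8: 2 > 8 is false
  NOT first-generation student: yes → false
  SAT score > 1464: 919 > 1464 is false
  AP courses completed ≤ 12: 5 ≤ 12 is true
  in-state resident: yes → true
  community-service hours between 114 hours and 116 hours: 171 in [114, 116] is false
  NOT disciplinary record: yes → false
  first-generation student: yes → true
  GPA ≥ 2.9: 1.94 ≥ 2.9 is false
  community-service hours ≤ 102 hours: 171 ≤ 102 is false
  intended major ∈ {Business, Humanities, Undeclared}: STEM is not in the set → false
Combine:
[1.2] NOT true = false
[1] true AND false = false
[2.1] NOT true = false
[2] false AND true = false
[3.1] NOT true = false
[3] false AND true = false
[4] false AND false = false
[5.3] NOT true = false
[5] false AND true AND false = false
[6.1] NOT false = true
[6] true AND false = false
[7.2] NOT true = false
[7] true AND false AND false = false
[8.1] NOT false = true
[8] true AND false = false
[root] false OR false OR false OR false OR false OR false OR false OR false = false
Overall: false → rejected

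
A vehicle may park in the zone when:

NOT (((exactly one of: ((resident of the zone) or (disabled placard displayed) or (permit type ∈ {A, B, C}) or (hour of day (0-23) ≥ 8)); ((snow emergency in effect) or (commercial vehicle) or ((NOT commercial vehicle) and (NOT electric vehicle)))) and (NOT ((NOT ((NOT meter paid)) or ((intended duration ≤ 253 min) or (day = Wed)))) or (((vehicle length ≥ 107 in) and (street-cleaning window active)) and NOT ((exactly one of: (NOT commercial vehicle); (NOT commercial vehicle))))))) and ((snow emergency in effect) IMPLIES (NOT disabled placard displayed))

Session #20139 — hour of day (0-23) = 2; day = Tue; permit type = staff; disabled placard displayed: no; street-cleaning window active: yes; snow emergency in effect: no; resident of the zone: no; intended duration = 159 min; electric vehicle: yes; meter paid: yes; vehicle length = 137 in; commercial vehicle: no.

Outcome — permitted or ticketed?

Atomic conditions:
  resident of the zone: no → false
  disabled placard displayed: no → false
  permit type ∈ {A, B, C}: staff is not in the set → false
  hour of day (0-23) ≥ 8: 2 ≥ 8 is false
  snow emergency in effect: no → false
  commercial vehicle: no → false
  NOT commercial vehicle: no → true
  NOT electric vehicle: yes → false
  NOT meter paid: yes → false
  intended duration ≤ 253 min: 159 ≤ 253 is true
  day = Wed: Tue == Wed is false
  vehicle length ≥ 107 in: 137 ≥ 107 is true
  street-cleaning window active: yes → true
  NOT disabled placard displayed: no → true
Combine:
[1.1.1.1] false OR false OR false OR false = false
[1.1.1.2.3] true AND false = false
[1.1.1.2] false OR false OR false = false
[1.1.1] exactly-one(false, false) = false
[1.1.2.1.1.1] NOT false = true
[1.1.2.1.1.2] true OR false = true
[1.1.2.1.1] true OR true = true
[1.1.2.1] NOT true = false
[1.1.2.2.1] true AND true = true
[1.1.2.2.2.1] exactly-one(true, true) = false
[1.1.2.2.2] NOT false = true
[1.1.2.2] true AND true = true
[1.1.2] false OR true = true
[1.1] false AND true = false
[1] NOT false = true
[2] false → true (antecedent false ⇒ implication holds) = true
[root] true AND true = true
Overall: true → permitted

Permitted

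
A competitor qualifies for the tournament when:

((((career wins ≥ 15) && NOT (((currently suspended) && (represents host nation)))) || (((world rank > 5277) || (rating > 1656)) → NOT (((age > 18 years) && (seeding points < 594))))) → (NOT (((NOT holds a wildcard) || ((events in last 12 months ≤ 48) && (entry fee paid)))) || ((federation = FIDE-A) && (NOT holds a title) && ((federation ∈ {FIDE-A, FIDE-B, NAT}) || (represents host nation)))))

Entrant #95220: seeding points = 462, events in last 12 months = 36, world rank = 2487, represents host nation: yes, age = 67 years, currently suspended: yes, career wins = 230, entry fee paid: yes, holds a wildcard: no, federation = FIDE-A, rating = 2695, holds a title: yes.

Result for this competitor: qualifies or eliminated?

Atomic conditions:
  career wins ≥ 15: 230 ≥ 15 is true
  currently suspended: yes → true
  represents host nation: yes → true
  world rank > 5277: 2487 > 5277 is false
  rating > 1656: 2695 > 1656 is true
  age > 18 years: 67 > 18 is true
  seeding points < 594: 462 < 594 is true
  NOT holds a wildcard: no → true
  events in last 12 months ≤ 48: 36 ≤ 48 is true
  entry fee paid: yes → true
  federation = FIDE-A: FIDE-A == FIDE-A is true
  NOT holds a title: yes → false
  federation ∈ {FIDE-A, FIDE-B, NAT}: FIDE-A is in the set → true
Combine:
[1.1.2.1] true AND true = true
[1.1.2] NOT true = false
[1.1] true AND false = false
[1.2.1] false OR true = true
[1.2.2.1] true AND true = true
[1.2.2] NOT true = false
[1.2] true → false = false
[1] false OR false = false
[2.1.1.2] true AND true = true
[2.1.1] true OR true = true
[2.1] NOT true = false
[2.2.3] true OR true = true
[2.2] true AND false AND true = false
[2] false OR false = false
[root] false → false (antecedent false ⇒ implication holds) = true
Overall: true → qualifies

Qualifies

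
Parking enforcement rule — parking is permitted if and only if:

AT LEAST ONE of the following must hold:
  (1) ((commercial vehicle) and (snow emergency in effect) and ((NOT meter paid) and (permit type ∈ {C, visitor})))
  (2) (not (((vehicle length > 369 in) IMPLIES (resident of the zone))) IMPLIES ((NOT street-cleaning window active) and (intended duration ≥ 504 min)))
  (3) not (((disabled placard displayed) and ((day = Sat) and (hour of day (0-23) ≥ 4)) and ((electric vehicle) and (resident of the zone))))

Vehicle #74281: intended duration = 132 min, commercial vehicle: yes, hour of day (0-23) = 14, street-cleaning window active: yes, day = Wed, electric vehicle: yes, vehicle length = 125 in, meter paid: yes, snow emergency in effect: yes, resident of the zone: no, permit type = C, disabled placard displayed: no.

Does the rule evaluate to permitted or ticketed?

Atomic conditions:
  commercial vehicle: yes → true
  snow emergency in effect: yes → true
  NOT meter paid: yes → false
  permit type ∈ {C, visitor}: C is in the set → true
  vehicle length > 369 in: 125 > 369 is false
  resident of the zone: no → false
  NOT street-cleaning window active: yes → false
  intended duration ≥ 504 min: 132 ≥ 504 is false
  disabled placard displayed: no → false
  day = Sat: Wed == Sat is false
  hour of day (0-23) ≥ 4: 14 ≥ 4 is true
  electric vehicle: yes → true
Combine:
[1.3] false AND true = false
[1] true AND true AND false = false
[2.1.1] false → false (antecedent false ⇒ implication holds) = true
[2.1] NOT true = false
[2.2] false AND false = false
[2] false → false (antecedent false ⇒ implication holds) = true
[3.1.2] false AND true = false
[3.1.3] true AND false = false
[3.1] false AND false AND false = false
[3] NOT false = true
[root] false OR true OR true = true
Overall: true → permitted

Permitted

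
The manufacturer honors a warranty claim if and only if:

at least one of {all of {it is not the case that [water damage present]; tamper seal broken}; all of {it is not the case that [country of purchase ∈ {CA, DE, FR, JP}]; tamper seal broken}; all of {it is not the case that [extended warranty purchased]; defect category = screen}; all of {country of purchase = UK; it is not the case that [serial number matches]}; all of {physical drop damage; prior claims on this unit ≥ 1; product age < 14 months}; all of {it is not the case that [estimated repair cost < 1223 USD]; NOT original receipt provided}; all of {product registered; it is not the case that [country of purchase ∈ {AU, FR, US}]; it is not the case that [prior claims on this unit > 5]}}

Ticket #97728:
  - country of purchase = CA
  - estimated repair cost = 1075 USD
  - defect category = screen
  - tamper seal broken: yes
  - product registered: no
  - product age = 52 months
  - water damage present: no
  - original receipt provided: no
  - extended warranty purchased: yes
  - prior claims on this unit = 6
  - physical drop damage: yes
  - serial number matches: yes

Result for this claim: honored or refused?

Honored

Atomic conditions:
  water damage present: no → false
  tamper seal broken: yes → true
  country of purchase ∈ {CA, DE, FR, JP}: CA is in the set → true
  extended warranty purchased: yes → true
  defect category = screen: screen == screen is true
  country of purchase = UK: CA == UK is false
  serial number matches: yes → true
  physical drop damage: yes → true
  prior claims on this unit ≥ 1: 6 ≥ 1 is true
  product age < 14 months: 52 < 14 is false
  estimated repair cost < 1223 USD: 1075 < 1223 is true
  NOT original receipt provided: no → true
  product registered: no → false
  country of purchase ∈ {AU, FR, US}: CA is not in the set → false
  prior claims on this unit > 5: 6 > 5 is true
Combine:
[1.1] NOT false = true
[1] true AND true = true
[2.1] NOT true = false
[2] false AND true = false
[3.1] NOT true = false
[3] false AND true = false
[4.2] NOT true = false
[4] false AND false = false
[5] true AND true AND false = false
[6.1] NOT true = false
[6] false AND true = false
[7.2] NOT false = true
[7.3] NOT true = false
[7] false AND true AND false = false
[root] true OR false OR false OR false OR false OR false OR false = true
Overall: true → honored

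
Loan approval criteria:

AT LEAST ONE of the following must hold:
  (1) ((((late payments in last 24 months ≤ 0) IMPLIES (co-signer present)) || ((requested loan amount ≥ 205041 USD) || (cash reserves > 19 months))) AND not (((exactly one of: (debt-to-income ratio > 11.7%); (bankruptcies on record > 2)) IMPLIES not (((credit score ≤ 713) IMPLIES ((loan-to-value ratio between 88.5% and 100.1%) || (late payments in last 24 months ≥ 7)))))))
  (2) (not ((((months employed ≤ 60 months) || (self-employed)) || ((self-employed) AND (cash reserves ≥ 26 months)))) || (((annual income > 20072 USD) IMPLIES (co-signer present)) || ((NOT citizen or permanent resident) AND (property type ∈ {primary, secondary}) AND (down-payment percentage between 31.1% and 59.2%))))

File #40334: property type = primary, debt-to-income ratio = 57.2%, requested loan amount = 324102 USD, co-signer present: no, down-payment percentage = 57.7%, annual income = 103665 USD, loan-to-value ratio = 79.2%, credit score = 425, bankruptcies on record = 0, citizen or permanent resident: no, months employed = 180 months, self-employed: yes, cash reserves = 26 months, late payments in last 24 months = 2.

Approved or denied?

Atomic conditions:
  late payments in last 24 months ≤ 0: 2 ≤ 0 is false
  co-signer present: no → false
  requested loan amount ≥ 205041 USD: 324102 ≥ 205041 is true
  cash reserves > 19 months: 26 > 19 is true
  debt-to-income ratio > 11.7%: 57.2 > 11.7 is true
  bankruptcies on record > 2: 0 > 2 is false
  credit score ≤ 713: 425 ≤ 713 is true
  loan-to-value ratio between 88.5% and 100.1%: 79.2 in [88.5, 100.1] is false
  late payments in last 24 months ≥ 7: 2 ≥ 7 is false
  months employed ≤ 60 months: 180 ≤ 60 is false
  self-employed: yes → true
  cash reserves ≥ 26 months: 26 ≥ 26 is true
  annual income > 20072 USD: 103665 > 20072 is true
  NOT citizen or permanent resident: no → true
  property type ∈ {primary, secondary}: primary is in the set → true
  down-payment percentage between 31.1% and 59.2%: 57.7 in [31.1, 59.2] is true
Combine:
[1.1.1] false → false (antecedent false ⇒ implication holds) = true
[1.1.2] true OR true = true
[1.1] true OR true = true
[1.2.1.1] exactly-one(true, false) = true
[1.2.1.2.1.2] false OR false = false
[1.2.1.2.1] true → false = false
[1.2.1.2] NOT false = true
[1.2.1] true → true = true
[1.2] NOT true = false
[1] true AND false = false
[2.1.1.1] false OR true = true
[2.1.1.2] true AND true = true
[2.1.1] true OR true = true
[2.1] NOT true = false
[2.2.1] true → false = false
[2.2.2] true AND true AND true = true
[2.2] false OR true = true
[2] false OR true = true
[root] false OR true = true
Overall: true → approved

Approved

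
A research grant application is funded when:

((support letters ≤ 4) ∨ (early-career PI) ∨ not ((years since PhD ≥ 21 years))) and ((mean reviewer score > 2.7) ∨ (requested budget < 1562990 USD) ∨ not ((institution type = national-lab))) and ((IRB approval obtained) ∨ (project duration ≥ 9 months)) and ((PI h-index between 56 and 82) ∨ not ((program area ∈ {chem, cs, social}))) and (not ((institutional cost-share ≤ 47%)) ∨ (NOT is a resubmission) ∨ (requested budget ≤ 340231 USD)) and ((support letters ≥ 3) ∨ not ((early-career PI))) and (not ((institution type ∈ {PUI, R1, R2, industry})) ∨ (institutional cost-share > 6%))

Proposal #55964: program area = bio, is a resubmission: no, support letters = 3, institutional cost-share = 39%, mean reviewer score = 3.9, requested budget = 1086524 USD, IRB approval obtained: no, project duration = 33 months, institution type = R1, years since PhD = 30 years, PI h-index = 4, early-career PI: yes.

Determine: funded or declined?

Atomic conditions:
  support letters ≤ 4: 3 ≤ 4 is true
  early-career PI: yes → true
  years since PhD ≥ 21 years: 30 ≥ 21 is true
  mean reviewer score > 2.7: 3.9 > 2.7 is true
  requested budget < 1562990 USD: 1086524 < 1562990 is true
  institution type = national-lab: R1 == national-lab is false
  IRB approval obtained: no → false
  project duration ≥ 9 months: 33 ≥ 9 is true
  PI h-index between 56 and 82: 4 in [56, 82] is false
  program area ∈ {chem, cs, social}: bio is not in the set → false
  institutional cost-share ≤ 47%: 39 ≤ 47 is true
  NOT is a resubmission: no → true
  requested budget ≤ 340231 USD: 1086524 ≤ 340231 is false
  support letters ≥ 3: 3 ≥ 3 is true
  institution type ∈ {PUI, R1, R2, industry}: R1 is in the set → true
  institutional cost-share > 6%: 39 > 6 is true
Combine:
[1.3] NOT true = false
[1] true OR true OR false = true
[2.3] NOT false = true
[2] true OR true OR true = true
[3] false OR true = true
[4.2] NOT false = true
[4] false OR true = true
[5.1] NOT true = false
[5] false OR true OR false = true
[6.2] NOT true = false
[6] true OR false = true
[7.1] NOT true = false
[7] false OR true = true
[root] true AND true AND true AND true AND true AND true AND true = true
Overall: true → funded

Funded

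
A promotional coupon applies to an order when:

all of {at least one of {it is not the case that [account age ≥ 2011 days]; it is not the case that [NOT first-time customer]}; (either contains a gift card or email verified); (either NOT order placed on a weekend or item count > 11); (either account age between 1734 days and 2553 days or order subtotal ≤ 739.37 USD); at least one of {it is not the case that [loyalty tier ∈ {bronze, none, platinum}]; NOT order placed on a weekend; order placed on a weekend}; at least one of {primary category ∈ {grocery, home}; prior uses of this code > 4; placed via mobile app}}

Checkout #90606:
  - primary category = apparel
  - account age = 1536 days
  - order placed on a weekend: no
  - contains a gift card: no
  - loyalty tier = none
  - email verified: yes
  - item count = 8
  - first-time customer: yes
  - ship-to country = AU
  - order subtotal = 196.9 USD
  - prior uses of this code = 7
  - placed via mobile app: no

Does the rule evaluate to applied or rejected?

Applied

Atomic conditions:
  account age ≥ 2011 days: 1536 ≥ 2011 is false
  NOT first-time customer: yes → false
  contains a gift card: no → false
  email verified: yes → true
  NOT order placed on a weekend: no → true
  item count > 11: 8 > 11 is false
  account age between 1734 days and 2553 days: 1536 in [1734, 2553] is false
  order subtotal ≤ 739.37 USD: 196.9 ≤ 739.37 is true
  loyalty tier ∈ {bronze, none, platinum}: none is in the set → true
  order placed on a weekend: no → false
  primary category ∈ {grocery, home}: apparel is not in the set → false
  prior uses of this code > 4: 7 > 4 is true
  placed via mobile app: no → false
Combine:
[1.1] NOT false = true
[1.2] NOT false = true
[1] true OR true = true
[2] false OR true = true
[3] true OR false = true
[4] false OR true = true
[5.1] NOT true = false
[5] false OR true OR false = true
[6] false OR true OR false = true
[root] true AND true AND true AND true AND true AND true = true
Overall: true → applied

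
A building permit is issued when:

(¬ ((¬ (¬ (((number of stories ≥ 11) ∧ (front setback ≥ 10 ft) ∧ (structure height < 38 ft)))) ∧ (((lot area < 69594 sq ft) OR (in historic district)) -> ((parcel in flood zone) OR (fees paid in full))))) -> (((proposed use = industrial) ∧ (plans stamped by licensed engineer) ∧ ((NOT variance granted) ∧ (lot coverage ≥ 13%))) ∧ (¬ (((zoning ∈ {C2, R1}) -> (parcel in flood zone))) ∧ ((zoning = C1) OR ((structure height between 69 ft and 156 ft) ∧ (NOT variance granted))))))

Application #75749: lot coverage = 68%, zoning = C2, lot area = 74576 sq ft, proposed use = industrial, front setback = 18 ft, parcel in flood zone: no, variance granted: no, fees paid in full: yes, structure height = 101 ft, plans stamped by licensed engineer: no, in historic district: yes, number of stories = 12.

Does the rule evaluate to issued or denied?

Denied

Atomic conditions:
  number of stories ≥ 11: 12 ≥ 11 is true
  front setback ≥ 10 ft: 18 ≥ 10 is true
  structure height < 38 ft: 101 < 38 is false
  lot area < 69594 sq ft: 74576 < 69594 is false
  in historic district: yes → true
  parcel in flood zone: no → false
  fees paid in full: yes → true
  proposed use = industrial: industrial == industrial is true
  plans stamped by licensed engineer: no → false
  NOT variance granted: no → true
  lot coverage ≥ 13%: 68 ≥ 13 is true
  zoning ∈ {C2, R1}: C2 is in the set → true
  zoning = C1: C2 == C1 is false
  structure height between 69 ft and 156 ft: 101 in [69, 156] is true
Combine:
[1.1.1.1.1] true AND true AND false = false
[1.1.1.1] NOT false = true
[1.1.1] NOT true = false
[1.1.2.1] false OR true = true
[1.1.2.2] false OR true = true
[1.1.2] true → true = true
[1.1] false AND true = false
[1] NOT false = true
[2.1.3] true AND true = true
[2.1] true AND false AND true = false
[2.2.1.1] true → false = false
[2.2.1] NOT false = true
[2.2.2.2] true AND true = true
[2.2.2] false OR true = true
[2.2] true AND true = true
[2] false AND true = false
[root] true → false = false
Overall: false → denied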